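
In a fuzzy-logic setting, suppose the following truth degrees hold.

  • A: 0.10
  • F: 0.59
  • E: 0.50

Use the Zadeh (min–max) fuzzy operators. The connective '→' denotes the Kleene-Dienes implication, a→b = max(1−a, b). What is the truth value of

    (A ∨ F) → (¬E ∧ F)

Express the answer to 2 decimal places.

A ∨ F = max(a, b) on (0.10, 0.59) = 0.59
¬E = 1 − 0.50 = 0.50
¬E ∧ F = min(a, b) on (0.50, 0.59) = 0.50
(A ∨ F) → (¬E ∧ F)  [Kleene-Dienes: max(1−a, b)] with a=0.59, b=0.50 → 0.50

0.50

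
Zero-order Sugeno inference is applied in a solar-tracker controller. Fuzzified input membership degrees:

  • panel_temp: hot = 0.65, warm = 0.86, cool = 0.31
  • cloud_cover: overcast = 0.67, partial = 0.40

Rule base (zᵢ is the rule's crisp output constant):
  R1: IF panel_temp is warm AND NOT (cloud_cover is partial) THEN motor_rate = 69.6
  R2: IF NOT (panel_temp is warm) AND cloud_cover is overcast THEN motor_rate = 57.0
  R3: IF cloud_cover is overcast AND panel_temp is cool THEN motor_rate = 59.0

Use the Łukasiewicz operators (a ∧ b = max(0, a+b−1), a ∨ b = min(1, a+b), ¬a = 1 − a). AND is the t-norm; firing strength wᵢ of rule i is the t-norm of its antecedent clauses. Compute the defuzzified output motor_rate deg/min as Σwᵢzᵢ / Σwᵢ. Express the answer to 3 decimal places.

R1 (z=69.6): warm=0.86, ¬partial=1−0.40=0.60; AND[max(0, a+b−1)] → w = 0.46
R2 (z=57.0): ¬warm=1−0.86=0.14, overcast=0.67; AND[max(0, a+b−1)] → w = 0.00
R3 (z=59.0): overcast=0.67, cool=0.31; AND[max(0, a+b−1)] → w = 0.00
Weighted average = (0.46·69.6 + 0.00·57.0 + 0.00·59.0) / (0.46 + 0.00 + 0.00)
  = 32.0160 / 0.4600 = 69.600

69.600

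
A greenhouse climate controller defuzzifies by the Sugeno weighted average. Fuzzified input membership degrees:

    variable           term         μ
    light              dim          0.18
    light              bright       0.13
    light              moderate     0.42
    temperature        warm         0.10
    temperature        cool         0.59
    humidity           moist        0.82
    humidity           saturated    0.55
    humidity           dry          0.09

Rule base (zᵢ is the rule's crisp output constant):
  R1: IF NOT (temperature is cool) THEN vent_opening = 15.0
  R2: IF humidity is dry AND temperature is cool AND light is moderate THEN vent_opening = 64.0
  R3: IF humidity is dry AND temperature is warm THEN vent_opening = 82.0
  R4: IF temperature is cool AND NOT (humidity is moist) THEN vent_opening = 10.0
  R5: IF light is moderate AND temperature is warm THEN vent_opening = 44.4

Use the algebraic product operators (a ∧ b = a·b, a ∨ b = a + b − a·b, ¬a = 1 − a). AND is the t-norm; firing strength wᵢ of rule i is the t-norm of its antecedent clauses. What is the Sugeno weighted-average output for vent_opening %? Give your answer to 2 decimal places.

R1 (z=15.0): ¬cool=1−0.59=0.41 → w = 0.4100
R2 (z=64.0): dry=0.09, cool=0.59, moderate=0.42; AND[a·b] → w = 0.0223
R3 (z=82.0): dry=0.09, warm=0.10; AND[a·b] → w = 0.0090
R4 (z=10.0): cool=0.59, ¬moist=1−0.82=0.18; AND[a·b] → w = 0.1062
R5 (z=44.4): moderate=0.42, warm=0.10; AND[a·b] → w = 0.0420
Weighted average = (0.4100·15.0 + 0.0223·64.0 + 0.0090·82.0 + 0.1062·10.0 + 0.0420·44.4) / (0.4100 + 0.0223 + 0.0090 + 0.1062 + 0.0420)
  = 11.2421 / 0.5895 = 19.07

19.07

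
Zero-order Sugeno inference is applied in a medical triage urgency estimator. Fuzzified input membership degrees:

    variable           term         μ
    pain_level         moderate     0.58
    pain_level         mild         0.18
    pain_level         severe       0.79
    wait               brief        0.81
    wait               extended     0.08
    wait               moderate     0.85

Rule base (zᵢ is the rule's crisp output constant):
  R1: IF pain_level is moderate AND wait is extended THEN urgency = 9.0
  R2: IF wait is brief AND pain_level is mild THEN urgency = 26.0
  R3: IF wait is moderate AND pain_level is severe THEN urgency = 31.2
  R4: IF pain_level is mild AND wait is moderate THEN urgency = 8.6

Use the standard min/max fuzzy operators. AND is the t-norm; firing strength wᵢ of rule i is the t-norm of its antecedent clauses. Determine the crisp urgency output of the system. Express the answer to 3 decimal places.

25.688

R1 (z=9.0): moderate=0.58, extended=0.08; AND[min(a, b)] → w = 0.08
R2 (z=26.0): brief=0.81, mild=0.18; AND[min(a, b)] → w = 0.18
R3 (z=31.2): moderate=0.85, severe=0.79; AND[min(a, b)] → w = 0.79
R4 (z=8.6): mild=0.18, moderate=0.85; AND[min(a, b)] → w = 0.18
Weighted average = (0.08·9.0 + 0.18·26.0 + 0.79·31.2 + 0.18·8.6) / (0.08 + 0.18 + 0.79 + 0.18)
  = 31.5960 / 1.2300 = 25.688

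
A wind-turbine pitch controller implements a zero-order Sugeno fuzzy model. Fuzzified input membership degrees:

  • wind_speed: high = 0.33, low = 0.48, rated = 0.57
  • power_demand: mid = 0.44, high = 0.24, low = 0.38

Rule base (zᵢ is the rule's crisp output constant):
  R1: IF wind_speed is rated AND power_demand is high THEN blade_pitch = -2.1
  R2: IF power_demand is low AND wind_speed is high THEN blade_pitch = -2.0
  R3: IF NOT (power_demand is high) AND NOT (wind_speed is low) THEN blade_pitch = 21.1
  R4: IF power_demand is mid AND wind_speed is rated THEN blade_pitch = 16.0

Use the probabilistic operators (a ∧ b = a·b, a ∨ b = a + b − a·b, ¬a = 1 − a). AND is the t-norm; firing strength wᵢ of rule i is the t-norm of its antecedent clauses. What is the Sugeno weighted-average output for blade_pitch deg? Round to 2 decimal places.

R1 (z=-2.1): rated=0.57, high=0.24; AND[a·b] → w = 0.1368
R2 (z=-2.0): low=0.38, high=0.33; AND[a·b] → w = 0.1254
R3 (z=21.1): ¬high=1−0.24=0.76, ¬low=1−0.48=0.52; AND[a·b] → w = 0.3952
R4 (z=16.0): mid=0.44, rated=0.57; AND[a·b] → w = 0.2508
Weighted average = (0.1368·-2.1 + 0.1254·-2.0 + 0.3952·21.1 + 0.2508·16.0) / (0.1368 + 0.1254 + 0.3952 + 0.2508)
  = 11.8134 / 0.9082 = 13.01

13.01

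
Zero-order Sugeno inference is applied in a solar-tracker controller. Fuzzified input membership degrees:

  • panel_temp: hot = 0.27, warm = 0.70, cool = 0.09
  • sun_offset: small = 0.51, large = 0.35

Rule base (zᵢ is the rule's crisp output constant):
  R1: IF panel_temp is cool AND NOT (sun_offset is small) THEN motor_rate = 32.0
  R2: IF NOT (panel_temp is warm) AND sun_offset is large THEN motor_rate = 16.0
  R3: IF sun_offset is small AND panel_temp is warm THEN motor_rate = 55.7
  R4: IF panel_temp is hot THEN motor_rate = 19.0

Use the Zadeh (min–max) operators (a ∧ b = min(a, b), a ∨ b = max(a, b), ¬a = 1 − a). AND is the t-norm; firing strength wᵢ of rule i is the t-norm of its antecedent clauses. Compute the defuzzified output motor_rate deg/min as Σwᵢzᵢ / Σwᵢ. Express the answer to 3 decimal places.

R1 (z=32.0): cool=0.09, ¬small=1−0.51=0.49; AND[min(a, b)] → w = 0.09
R2 (z=16.0): ¬warm=1−0.70=0.30, large=0.35; AND[min(a, b)] → w = 0.30
R3 (z=55.7): small=0.51, warm=0.70; AND[min(a, b)] → w = 0.51
R4 (z=19.0): hot=0.27 → w = 0.27
Weighted average = (0.09·32.0 + 0.30·16.0 + 0.51·55.7 + 0.27·19.0) / (0.09 + 0.30 + 0.51 + 0.27)
  = 41.2170 / 1.1700 = 35.228

35.228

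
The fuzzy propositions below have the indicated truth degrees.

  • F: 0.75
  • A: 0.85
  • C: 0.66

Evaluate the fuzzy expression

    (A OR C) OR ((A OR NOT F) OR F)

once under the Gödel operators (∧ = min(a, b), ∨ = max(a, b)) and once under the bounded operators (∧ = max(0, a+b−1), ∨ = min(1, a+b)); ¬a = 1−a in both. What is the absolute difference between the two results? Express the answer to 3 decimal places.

0.150

Under Gödel:
  A OR C = max(a, b) on (0.85, 0.66) = 0.85
  NOT F = 1 − 0.75 = 0.25
  A OR NOT F = max(a, b) on (0.85, 0.25) = 0.85
  (A OR NOT F) OR F = max(a, b) on (0.85, 0.75) = 0.85
  (A OR C) OR ((A OR NOT F) OR F) = max(a, b) on (0.85, 0.85) = 0.85
  → value = 0.8500
Under bounded:
  A OR C = min(1, a+b) on (0.85, 0.66) = 1.00
  NOT F = 1 − 0.75 = 0.25
  A OR NOT F = min(1, a+b) on (0.85, 0.25) = 1.00
  (A OR NOT F) OR F = min(1, a+b) on (1.00, 0.75) = 1.00
  (A OR C) OR ((A OR NOT F) OR F) = min(1, a+b) on (1.00, 1.00) = 1.00
  → value = 1.0000
|0.8500 − 1.0000| = 0.150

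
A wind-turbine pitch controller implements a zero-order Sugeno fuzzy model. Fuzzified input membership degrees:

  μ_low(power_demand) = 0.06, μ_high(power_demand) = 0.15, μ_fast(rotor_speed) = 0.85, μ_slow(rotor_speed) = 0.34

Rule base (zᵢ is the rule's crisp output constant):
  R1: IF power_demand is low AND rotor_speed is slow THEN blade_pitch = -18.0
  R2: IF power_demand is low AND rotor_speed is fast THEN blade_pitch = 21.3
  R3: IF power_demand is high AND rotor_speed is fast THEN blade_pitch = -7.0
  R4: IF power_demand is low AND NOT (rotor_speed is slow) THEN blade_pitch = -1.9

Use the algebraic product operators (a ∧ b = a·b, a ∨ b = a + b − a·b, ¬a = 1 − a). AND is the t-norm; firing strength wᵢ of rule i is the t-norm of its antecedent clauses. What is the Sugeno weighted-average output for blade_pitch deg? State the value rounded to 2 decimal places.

-1.04

R1 (z=-18.0): low=0.06, slow=0.34; AND[a·b] → w = 0.0204
R2 (z=21.3): low=0.06, fast=0.85; AND[a·b] → w = 0.0510
R3 (z=-7.0): high=0.15, fast=0.85; AND[a·b] → w = 0.1275
R4 (z=-1.9): low=0.06, ¬slow=1−0.34=0.66; AND[a·b] → w = 0.0396
Weighted average = (0.0204·-18.0 + 0.0510·21.3 + 0.1275·-7.0 + 0.0396·-1.9) / (0.0204 + 0.0510 + 0.1275 + 0.0396)
  = -0.2486 / 0.2385 = -1.04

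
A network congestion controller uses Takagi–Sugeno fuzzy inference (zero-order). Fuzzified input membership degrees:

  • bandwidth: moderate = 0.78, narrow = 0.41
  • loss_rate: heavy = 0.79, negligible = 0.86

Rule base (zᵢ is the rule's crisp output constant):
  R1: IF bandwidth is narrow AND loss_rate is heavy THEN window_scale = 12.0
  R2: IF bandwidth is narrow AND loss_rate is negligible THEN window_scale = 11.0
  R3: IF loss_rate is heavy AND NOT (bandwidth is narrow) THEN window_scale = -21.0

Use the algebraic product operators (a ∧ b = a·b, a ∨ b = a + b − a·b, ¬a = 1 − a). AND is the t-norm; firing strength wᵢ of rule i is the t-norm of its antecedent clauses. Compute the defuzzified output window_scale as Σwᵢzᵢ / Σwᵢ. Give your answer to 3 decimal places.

R1 (z=12.0): narrow=0.41, heavy=0.79; AND[a·b] → w = 0.3239
R2 (z=11.0): narrow=0.41, negligible=0.86; AND[a·b] → w = 0.3526
R3 (z=-21.0): heavy=0.79, ¬narrow=1−0.41=0.59; AND[a·b] → w = 0.4661
Weighted average = (0.3239·12.0 + 0.3526·11.0 + 0.4661·-21.0) / (0.3239 + 0.3526 + 0.4661)
  = -2.0227 / 1.1426 = -1.770

-1.770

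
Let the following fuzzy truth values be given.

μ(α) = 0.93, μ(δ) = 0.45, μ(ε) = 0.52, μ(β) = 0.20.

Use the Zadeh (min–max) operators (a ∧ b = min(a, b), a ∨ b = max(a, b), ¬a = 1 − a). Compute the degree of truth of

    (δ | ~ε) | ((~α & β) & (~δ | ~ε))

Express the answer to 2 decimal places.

~ε = 1 − 0.52 = 0.48
δ | ~ε = max(a, b) on (0.45, 0.48) = 0.48
~α = 1 − 0.93 = 0.07
~α & β = min(a, b) on (0.07, 0.20) = 0.07
~δ = 1 − 0.45 = 0.55
~ε = 1 − 0.52 = 0.48
~δ | ~ε = max(a, b) on (0.55, 0.48) = 0.55
(~α & β) & (~δ | ~ε) = min(a, b) on (0.07, 0.55) = 0.07
(δ | ~ε) | ((~α & β) & (~δ | ~ε)) = max(a, b) on (0.48, 0.07) = 0.48

0.48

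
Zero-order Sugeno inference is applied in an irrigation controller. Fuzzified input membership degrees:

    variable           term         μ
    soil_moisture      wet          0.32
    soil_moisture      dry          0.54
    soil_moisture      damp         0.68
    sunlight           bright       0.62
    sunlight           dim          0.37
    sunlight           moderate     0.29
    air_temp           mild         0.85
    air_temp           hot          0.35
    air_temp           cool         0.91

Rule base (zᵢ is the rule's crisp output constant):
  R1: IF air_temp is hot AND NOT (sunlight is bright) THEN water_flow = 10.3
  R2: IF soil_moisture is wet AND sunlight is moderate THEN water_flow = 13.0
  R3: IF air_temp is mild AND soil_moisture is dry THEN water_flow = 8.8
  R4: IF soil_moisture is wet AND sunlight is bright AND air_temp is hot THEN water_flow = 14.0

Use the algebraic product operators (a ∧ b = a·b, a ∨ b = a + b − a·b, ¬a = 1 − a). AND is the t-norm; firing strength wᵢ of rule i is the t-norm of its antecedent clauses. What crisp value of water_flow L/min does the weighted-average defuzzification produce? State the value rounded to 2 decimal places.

R1 (z=10.3): hot=0.35, ¬bright=1−0.62=0.38; AND[a·b] → w = 0.1330
R2 (z=13.0): wet=0.32, moderate=0.29; AND[a·b] → w = 0.0928
R3 (z=8.8): mild=0.85, dry=0.54; AND[a·b] → w = 0.4590
R4 (z=14.0): wet=0.32, bright=0.62, hot=0.35; AND[a·b] → w = 0.0694
Weighted average = (0.1330·10.3 + 0.0928·13.0 + 0.4590·8.8 + 0.0694·14.0) / (0.1330 + 0.0928 + 0.4590 + 0.0694)
  = 7.5877 / 0.7542 = 10.06

10.06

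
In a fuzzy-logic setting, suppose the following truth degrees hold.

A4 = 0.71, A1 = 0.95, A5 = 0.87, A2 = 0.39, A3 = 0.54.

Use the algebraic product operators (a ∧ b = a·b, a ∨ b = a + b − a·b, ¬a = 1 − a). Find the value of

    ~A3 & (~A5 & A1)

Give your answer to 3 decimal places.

0.057

~A3 = 1 − 0.5400 = 0.4600
~A5 = 1 − 0.8700 = 0.1300
~A5 & A1 = a·b on (0.1300, 0.9500) = 0.1235
~A3 & (~A5 & A1) = a·b on (0.4600, 0.1235) = 0.0568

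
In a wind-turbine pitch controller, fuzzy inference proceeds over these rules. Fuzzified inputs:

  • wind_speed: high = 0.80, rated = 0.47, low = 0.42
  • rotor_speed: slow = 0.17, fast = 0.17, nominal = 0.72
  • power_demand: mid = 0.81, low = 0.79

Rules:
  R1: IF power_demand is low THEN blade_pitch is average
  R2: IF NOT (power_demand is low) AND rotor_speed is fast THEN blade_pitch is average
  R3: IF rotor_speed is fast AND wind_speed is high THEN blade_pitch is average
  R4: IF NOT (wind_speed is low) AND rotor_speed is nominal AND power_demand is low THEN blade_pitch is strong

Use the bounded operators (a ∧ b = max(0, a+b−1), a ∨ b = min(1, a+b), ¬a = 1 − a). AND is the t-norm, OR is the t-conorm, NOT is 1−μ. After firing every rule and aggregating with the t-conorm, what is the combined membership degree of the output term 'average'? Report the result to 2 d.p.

0.79

R1: low=0.79 → w = 0.79
R2: ¬low=1−0.79=0.21, fast=0.17; AND[max(0, a+b−1)] → w = 0.00
R3: fast=0.17, high=0.80; AND[max(0, a+b−1)] → w = 0.00
R4: ¬low=1−0.42=0.58, nominal=0.72, low=0.79; AND[max(0, a+b−1)] → w = 0.09
Rules with consequent 'average': {R1, R2, R3} → strengths 0.79, 0.00, 0.00
Aggregate via t-conorm [min(1, a+b)]: 0.79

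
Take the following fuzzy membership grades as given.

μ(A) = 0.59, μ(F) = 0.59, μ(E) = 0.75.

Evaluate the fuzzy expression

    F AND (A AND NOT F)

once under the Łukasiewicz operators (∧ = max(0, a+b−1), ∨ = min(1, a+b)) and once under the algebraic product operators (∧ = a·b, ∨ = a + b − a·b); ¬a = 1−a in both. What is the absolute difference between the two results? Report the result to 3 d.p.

Under Łukasiewicz:
  NOT F = 1 − 0.59 = 0.41
  A AND NOT F = max(0, a+b−1) on (0.59, 0.41) = 0.00
  F AND (A AND NOT F) = max(0, a+b−1) on (0.59, 0.00) = 0.00
  → value = 0.0000
Under algebraic product:
  NOT F = 1 − 0.5900 = 0.4100
  A AND NOT F = a·b on (0.5900, 0.4100) = 0.2419
  F AND (A AND NOT F) = a·b on (0.5900, 0.2419) = 0.1427
  → value = 0.1427
|0.0000 − 0.1427| = 0.143

0.143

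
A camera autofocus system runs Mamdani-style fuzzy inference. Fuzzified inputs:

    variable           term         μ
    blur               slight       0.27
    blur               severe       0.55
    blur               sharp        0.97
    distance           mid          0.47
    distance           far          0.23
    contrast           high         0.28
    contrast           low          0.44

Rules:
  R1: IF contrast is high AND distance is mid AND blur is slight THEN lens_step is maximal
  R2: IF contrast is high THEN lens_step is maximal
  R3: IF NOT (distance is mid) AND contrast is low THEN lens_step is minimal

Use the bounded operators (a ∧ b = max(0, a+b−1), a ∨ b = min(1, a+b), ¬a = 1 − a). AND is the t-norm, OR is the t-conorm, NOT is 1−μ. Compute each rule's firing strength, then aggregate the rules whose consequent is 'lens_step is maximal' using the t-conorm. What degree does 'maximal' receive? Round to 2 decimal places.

0.28

R1: high=0.28, mid=0.47, slight=0.27; AND[max(0, a+b−1)] → w = 0.00
R2: high=0.28 → w = 0.28
R3: ¬mid=1−0.47=0.53, low=0.44; AND[max(0, a+b−1)] → w = 0.00
Rules with consequent 'maximal': {R1, R2} → strengths 0.00, 0.28
Aggregate via t-conorm [min(1, a+b)]: 0.28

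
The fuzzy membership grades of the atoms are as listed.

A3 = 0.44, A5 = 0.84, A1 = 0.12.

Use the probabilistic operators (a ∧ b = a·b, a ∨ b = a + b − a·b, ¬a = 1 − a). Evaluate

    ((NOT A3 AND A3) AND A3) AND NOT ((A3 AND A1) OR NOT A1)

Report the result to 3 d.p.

0.012

NOT A3 = 1 − 0.4400 = 0.5600
NOT A3 AND A3 = a·b on (0.5600, 0.4400) = 0.2464
(NOT A3 AND A3) AND A3 = a·b on (0.2464, 0.4400) = 0.1084
A3 AND A1 = a·b on (0.4400, 0.1200) = 0.0528
NOT A1 = 1 − 0.1200 = 0.8800
(A3 AND A1) OR NOT A1 = a + b − a·b on (0.0528, 0.8800) = 0.8863
NOT ((A3 AND A1) OR NOT A1) = 1 − 0.8863 = 0.1137
((NOT A3 AND A3) AND A3) AND NOT ((A3 AND A1) OR NOT A1) = a·b on (0.1084, 0.1137) = 0.0123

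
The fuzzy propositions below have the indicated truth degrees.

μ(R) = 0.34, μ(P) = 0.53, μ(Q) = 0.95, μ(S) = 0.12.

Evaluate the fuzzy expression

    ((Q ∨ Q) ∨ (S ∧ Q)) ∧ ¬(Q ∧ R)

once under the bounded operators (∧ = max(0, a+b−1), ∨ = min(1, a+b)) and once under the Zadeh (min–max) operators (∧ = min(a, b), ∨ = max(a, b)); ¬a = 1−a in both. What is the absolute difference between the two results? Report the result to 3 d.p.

Under bounded:
  Q ∨ Q = min(1, a+b) on (0.95, 0.95) = 1.00
  S ∧ Q = max(0, a+b−1) on (0.12, 0.95) = 0.07
  (Q ∨ Q) ∨ (S ∧ Q) = min(1, a+b) on (1.00, 0.07) = 1.00
  Q ∧ R = max(0, a+b−1) on (0.95, 0.34) = 0.29
  ¬(Q ∧ R) = 1 − 0.29 = 0.71
  ((Q ∨ Q) ∨ (S ∧ Q)) ∧ ¬(Q ∧ R) = max(0, a+b−1) on (1.00, 0.71) = 0.71
  → value = 0.7100
Under Zadeh (min–max):
  Q ∨ Q = max(a, b) on (0.95, 0.95) = 0.95
  S ∧ Q = min(a, b) on (0.12, 0.95) = 0.12
  (Q ∨ Q) ∨ (S ∧ Q) = max(a, b) on (0.95, 0.12) = 0.95
  Q ∧ R = min(a, b) on (0.95, 0.34) = 0.34
  ¬(Q ∧ R) = 1 − 0.34 = 0.66
  ((Q ∨ Q) ∨ (S ∧ Q)) ∧ ¬(Q ∧ R) = min(a, b) on (0.95, 0.66) = 0.66
  → value = 0.6600
|0.7100 − 0.6600| = 0.050

0.050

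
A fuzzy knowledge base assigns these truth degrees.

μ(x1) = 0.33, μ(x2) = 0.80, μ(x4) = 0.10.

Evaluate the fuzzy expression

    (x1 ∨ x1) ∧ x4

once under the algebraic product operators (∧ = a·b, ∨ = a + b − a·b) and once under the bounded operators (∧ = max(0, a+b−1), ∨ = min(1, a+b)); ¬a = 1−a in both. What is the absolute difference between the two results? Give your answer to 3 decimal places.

Under algebraic product:
  x1 ∨ x1 = a + b − a·b on (0.3300, 0.3300) = 0.5511
  (x1 ∨ x1) ∧ x4 = a·b on (0.5511, 0.1000) = 0.0551
  → value = 0.0551
Under bounded:
  x1 ∨ x1 = min(1, a+b) on (0.33, 0.33) = 0.66
  (x1 ∨ x1) ∧ x4 = max(0, a+b−1) on (0.66, 0.10) = 0.00
  → value = 0.0000
|0.0551 − 0.0000| = 0.055

0.055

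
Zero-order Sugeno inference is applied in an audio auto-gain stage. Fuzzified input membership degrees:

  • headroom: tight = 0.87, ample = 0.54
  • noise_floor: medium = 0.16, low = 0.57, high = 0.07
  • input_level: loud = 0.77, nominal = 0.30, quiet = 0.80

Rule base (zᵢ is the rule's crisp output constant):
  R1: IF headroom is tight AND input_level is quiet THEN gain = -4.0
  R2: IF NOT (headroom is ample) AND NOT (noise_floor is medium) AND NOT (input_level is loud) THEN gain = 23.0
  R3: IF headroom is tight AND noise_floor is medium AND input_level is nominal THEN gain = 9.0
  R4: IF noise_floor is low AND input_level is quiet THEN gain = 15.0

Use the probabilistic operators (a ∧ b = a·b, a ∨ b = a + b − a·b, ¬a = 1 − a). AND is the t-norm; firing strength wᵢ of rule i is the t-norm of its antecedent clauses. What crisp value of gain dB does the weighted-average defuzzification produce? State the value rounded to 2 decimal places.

R1 (z=-4.0): tight=0.87, quiet=0.80; AND[a·b] → w = 0.6960
R2 (z=23.0): ¬ample=1−0.54=0.46, ¬medium=1−0.16=0.84, ¬loud=1−0.77=0.23; AND[a·b] → w = 0.0889
R3 (z=9.0): tight=0.87, medium=0.16, nominal=0.30; AND[a·b] → w = 0.0418
R4 (z=15.0): low=0.57, quiet=0.80; AND[a·b] → w = 0.4560
Weighted average = (0.6960·-4.0 + 0.0889·23.0 + 0.0418·9.0 + 0.4560·15.0) / (0.6960 + 0.0889 + 0.0418 + 0.4560)
  = 6.4759 / 1.2826 = 5.05

5.05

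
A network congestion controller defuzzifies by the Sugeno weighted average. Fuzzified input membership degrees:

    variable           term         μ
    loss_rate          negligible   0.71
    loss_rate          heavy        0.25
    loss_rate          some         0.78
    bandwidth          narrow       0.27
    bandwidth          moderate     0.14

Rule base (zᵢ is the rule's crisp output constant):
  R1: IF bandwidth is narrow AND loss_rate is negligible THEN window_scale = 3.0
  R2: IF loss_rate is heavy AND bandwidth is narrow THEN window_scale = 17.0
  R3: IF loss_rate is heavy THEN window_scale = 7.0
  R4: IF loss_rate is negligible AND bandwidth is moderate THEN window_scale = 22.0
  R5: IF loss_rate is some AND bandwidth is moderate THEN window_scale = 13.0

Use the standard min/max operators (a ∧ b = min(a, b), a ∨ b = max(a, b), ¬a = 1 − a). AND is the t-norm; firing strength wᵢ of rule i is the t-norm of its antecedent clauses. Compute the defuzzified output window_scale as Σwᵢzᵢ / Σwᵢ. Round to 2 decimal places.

R1 (z=3.0): narrow=0.27, negligible=0.71; AND[min(a, b)] → w = 0.27
R2 (z=17.0): heavy=0.25, narrow=0.27; AND[min(a, b)] → w = 0.25
R3 (z=7.0): heavy=0.25 → w = 0.25
R4 (z=22.0): negligible=0.71, moderate=0.14; AND[min(a, b)] → w = 0.14
R5 (z=13.0): some=0.78, moderate=0.14; AND[min(a, b)] → w = 0.14
Weighted average = (0.27·3.0 + 0.25·17.0 + 0.25·7.0 + 0.14·22.0 + 0.14·13.0) / (0.27 + 0.25 + 0.25 + 0.14 + 0.14)
  = 11.7100 / 1.0500 = 11.15

11.15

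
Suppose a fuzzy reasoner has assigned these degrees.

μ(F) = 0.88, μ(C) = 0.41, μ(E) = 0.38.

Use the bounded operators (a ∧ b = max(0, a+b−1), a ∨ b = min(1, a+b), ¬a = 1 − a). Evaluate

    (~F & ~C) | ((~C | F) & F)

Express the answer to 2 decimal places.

0.88

~F = 1 − 0.88 = 0.12
~C = 1 − 0.41 = 0.59
~F & ~C = max(0, a+b−1) on (0.12, 0.59) = 0.00
~C = 1 − 0.41 = 0.59
~C | F = min(1, a+b) on (0.59, 0.88) = 1.00
(~C | F) & F = max(0, a+b−1) on (1.00, 0.88) = 0.88
(~F & ~C) | ((~C | F) & F) = min(1, a+b) on (0.00, 0.88) = 0.88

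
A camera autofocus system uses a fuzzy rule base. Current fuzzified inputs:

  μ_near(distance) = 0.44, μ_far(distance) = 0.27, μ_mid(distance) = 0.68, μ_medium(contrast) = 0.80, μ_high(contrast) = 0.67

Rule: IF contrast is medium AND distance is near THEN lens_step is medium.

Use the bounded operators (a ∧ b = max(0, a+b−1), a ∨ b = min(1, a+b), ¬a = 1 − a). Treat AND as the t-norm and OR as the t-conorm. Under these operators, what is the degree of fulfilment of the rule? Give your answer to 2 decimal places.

firing strength: medium=0.80, near=0.44; AND[max(0, a+b−1)] → w = 0.24

0.24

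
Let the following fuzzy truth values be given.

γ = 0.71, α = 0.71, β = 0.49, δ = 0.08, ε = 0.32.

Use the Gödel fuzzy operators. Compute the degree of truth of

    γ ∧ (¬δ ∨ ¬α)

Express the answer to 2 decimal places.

¬δ = 1 − 0.08 = 0.92
¬α = 1 − 0.71 = 0.29
¬δ ∨ ¬α = max(a, b) on (0.92, 0.29) = 0.92
γ ∧ (¬δ ∨ ¬α) = min(a, b) on (0.71, 0.92) = 0.71

0.71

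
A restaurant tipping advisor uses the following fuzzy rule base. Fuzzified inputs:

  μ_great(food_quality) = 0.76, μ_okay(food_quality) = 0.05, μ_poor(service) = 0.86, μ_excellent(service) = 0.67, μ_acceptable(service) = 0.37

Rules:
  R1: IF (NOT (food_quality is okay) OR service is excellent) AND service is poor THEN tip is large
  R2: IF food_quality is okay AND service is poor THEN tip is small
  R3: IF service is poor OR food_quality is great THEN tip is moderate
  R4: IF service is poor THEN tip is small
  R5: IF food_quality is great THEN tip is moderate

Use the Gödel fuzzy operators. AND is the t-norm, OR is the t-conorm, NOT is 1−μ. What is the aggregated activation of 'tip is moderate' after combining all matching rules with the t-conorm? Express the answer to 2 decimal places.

0.86

R1: (¬okay=1−0.05=0.95 OR excellent=0.67) = 0.95; AND[min(a, b)] with poor=0.86 → w = 0.86
R2: okay=0.05, poor=0.86; AND[min(a, b)] → w = 0.05
R3: poor=0.86, great=0.76; OR[max(a, b)] → w = 0.86
R4: poor=0.86 → w = 0.86
R5: great=0.76 → w = 0.76
Rules with consequent 'moderate': {R3, R5} → strengths 0.86, 0.76
Aggregate via t-conorm [max(a, b)]: 0.86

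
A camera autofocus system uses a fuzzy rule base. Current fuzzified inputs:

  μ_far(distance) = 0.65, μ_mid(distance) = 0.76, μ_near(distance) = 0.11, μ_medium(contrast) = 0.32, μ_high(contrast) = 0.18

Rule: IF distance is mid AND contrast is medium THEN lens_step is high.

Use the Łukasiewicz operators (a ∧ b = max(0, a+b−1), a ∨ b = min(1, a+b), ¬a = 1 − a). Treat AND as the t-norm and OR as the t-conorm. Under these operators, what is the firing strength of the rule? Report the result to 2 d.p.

firing strength: mid=0.76, medium=0.32; AND[max(0, a+b−1)] → w = 0.08

0.08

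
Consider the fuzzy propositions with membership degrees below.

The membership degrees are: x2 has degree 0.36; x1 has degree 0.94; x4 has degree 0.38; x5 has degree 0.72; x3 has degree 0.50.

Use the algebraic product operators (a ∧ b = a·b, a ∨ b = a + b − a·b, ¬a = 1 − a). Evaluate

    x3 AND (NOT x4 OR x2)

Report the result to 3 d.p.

0.378

NOT x4 = 1 − 0.3800 = 0.6200
NOT x4 OR x2 = a + b − a·b on (0.6200, 0.3600) = 0.7568
x3 AND (NOT x4 OR x2) = a·b on (0.5000, 0.7568) = 0.3784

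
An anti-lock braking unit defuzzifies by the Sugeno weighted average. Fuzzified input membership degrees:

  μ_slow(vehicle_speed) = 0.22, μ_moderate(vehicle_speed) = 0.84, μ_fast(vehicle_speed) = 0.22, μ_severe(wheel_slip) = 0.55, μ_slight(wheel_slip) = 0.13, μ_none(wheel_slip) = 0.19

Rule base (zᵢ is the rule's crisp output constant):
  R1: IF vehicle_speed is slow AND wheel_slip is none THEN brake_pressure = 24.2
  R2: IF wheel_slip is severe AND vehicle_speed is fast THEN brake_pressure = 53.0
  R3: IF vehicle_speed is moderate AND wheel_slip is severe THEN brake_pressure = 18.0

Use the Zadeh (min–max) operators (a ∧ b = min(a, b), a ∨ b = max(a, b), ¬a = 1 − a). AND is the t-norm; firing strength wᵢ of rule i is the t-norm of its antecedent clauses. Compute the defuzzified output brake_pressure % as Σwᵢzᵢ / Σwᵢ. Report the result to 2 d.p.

27.25

R1 (z=24.2): slow=0.22, none=0.19; AND[min(a, b)] → w = 0.19
R2 (z=53.0): severe=0.55, fast=0.22; AND[min(a, b)] → w = 0.22
R3 (z=18.0): moderate=0.84, severe=0.55; AND[min(a, b)] → w = 0.55
Weighted average = (0.19·24.2 + 0.22·53.0 + 0.55·18.0) / (0.19 + 0.22 + 0.55)
  = 26.1580 / 0.9600 = 27.25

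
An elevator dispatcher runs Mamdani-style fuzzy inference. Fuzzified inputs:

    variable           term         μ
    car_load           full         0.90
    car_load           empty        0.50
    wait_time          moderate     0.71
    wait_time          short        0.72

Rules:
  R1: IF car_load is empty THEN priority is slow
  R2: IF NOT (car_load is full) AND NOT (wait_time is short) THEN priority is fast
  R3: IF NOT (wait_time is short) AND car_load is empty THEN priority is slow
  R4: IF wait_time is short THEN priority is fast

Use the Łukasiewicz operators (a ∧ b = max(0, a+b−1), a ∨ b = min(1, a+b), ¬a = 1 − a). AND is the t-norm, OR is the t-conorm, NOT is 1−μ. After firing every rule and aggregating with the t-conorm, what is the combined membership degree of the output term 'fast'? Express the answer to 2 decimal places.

0.72

R1: empty=0.50 → w = 0.50
R2: ¬full=1−0.90=0.10, ¬short=1−0.72=0.28; AND[max(0, a+b−1)] → w = 0.00
R3: ¬short=1−0.72=0.28, empty=0.50; AND[max(0, a+b−1)] → w = 0.00
R4: short=0.72 → w = 0.72
Rules with consequent 'fast': {R2, R4} → strengths 0.00, 0.72
Aggregate via t-conorm [min(1, a+b)]: 0.72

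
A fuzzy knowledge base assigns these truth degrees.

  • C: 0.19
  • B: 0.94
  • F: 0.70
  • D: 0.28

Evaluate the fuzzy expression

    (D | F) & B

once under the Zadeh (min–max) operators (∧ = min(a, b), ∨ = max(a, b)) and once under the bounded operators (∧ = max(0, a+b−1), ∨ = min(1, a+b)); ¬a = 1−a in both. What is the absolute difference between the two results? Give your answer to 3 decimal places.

Under Zadeh (min–max):
  D | F = max(a, b) on (0.28, 0.70) = 0.70
  (D | F) & B = min(a, b) on (0.70, 0.94) = 0.70
  → value = 0.7000
Under bounded:
  D | F = min(1, a+b) on (0.28, 0.70) = 0.98
  (D | F) & B = max(0, a+b−1) on (0.98, 0.94) = 0.92
  → value = 0.9200
|0.7000 − 0.9200| = 0.220

0.220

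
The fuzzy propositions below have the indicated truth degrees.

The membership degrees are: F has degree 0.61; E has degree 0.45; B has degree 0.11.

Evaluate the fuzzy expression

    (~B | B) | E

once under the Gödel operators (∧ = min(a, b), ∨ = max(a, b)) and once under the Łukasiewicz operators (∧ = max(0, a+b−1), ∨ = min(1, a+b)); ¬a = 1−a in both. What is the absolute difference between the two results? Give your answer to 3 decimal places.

Under Gödel:
  ~B = 1 − 0.11 = 0.89
  ~B | B = max(a, b) on (0.89, 0.11) = 0.89
  (~B | B) | E = max(a, b) on (0.89, 0.45) = 0.89
  → value = 0.8900
Under Łukasiewicz:
  ~B = 1 − 0.11 = 0.89
  ~B | B = min(1, a+b) on (0.89, 0.11) = 1.00
  (~B | B) | E = min(1, a+b) on (1.00, 0.45) = 1.00
  → value = 1.0000
|0.8900 − 1.0000| = 0.110

0.110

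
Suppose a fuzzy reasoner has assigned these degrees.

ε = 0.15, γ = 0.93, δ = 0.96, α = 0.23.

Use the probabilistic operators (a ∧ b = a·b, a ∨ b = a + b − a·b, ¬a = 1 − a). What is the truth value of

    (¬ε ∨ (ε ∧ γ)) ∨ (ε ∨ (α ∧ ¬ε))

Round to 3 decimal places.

¬ε = 1 − 0.1500 = 0.8500
ε ∧ γ = a·b on (0.1500, 0.9300) = 0.1395
¬ε ∨ (ε ∧ γ) = a + b − a·b on (0.8500, 0.1395) = 0.8709
¬ε = 1 − 0.1500 = 0.8500
α ∧ ¬ε = a·b on (0.2300, 0.8500) = 0.1955
ε ∨ (α ∧ ¬ε) = a + b − a·b on (0.1500, 0.1955) = 0.3162
(¬ε ∨ (ε ∧ γ)) ∨ (ε ∨ (α ∧ ¬ε)) = a + b − a·b on (0.8709, 0.3162) = 0.9117

0.912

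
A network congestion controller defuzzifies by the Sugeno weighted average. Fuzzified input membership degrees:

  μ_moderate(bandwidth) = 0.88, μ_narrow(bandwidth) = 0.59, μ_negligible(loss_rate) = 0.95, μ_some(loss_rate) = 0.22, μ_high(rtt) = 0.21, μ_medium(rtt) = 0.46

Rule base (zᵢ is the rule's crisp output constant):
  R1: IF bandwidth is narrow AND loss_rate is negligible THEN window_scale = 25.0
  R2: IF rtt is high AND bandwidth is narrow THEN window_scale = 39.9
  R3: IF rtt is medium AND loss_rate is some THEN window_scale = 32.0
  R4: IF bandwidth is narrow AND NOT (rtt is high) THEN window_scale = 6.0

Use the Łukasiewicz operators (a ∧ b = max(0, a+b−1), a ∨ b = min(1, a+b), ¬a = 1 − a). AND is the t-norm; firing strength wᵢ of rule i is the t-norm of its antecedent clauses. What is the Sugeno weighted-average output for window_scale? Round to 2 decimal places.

R1 (z=25.0): narrow=0.59, negligible=0.95; AND[max(0, a+b−1)] → w = 0.54
R2 (z=39.9): high=0.21, narrow=0.59; AND[max(0, a+b−1)] → w = 0.00
R3 (z=32.0): medium=0.46, some=0.22; AND[max(0, a+b−1)] → w = 0.00
R4 (z=6.0): narrow=0.59, ¬high=1−0.21=0.79; AND[max(0, a+b−1)] → w = 0.38
Weighted average = (0.54·25.0 + 0.00·39.9 + 0.00·32.0 + 0.38·6.0) / (0.54 + 0.00 + 0.00 + 0.38)
  = 15.7800 / 0.9200 = 17.15

17.15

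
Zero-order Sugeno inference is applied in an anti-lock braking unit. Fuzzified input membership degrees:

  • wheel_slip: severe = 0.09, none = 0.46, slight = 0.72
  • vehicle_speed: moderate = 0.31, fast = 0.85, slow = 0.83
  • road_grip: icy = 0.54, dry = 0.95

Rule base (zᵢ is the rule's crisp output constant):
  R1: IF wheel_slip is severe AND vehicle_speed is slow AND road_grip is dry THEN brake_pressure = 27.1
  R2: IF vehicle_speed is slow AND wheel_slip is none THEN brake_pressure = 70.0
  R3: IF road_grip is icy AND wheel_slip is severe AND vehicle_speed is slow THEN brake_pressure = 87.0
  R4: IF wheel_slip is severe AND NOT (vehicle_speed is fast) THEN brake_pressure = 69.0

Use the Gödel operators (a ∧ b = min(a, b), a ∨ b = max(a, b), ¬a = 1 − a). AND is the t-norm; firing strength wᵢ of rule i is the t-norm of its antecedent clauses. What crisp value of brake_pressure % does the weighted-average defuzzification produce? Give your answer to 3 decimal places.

R1 (z=27.1): severe=0.09, slow=0.83, dry=0.95; AND[min(a, b)] → w = 0.09
R2 (z=70.0): slow=0.83, none=0.46; AND[min(a, b)] → w = 0.46
R3 (z=87.0): icy=0.54, severe=0.09, slow=0.83; AND[min(a, b)] → w = 0.09
R4 (z=69.0): severe=0.09, ¬fast=1−0.85=0.15; AND[min(a, b)] → w = 0.09
Weighted average = (0.09·27.1 + 0.46·70.0 + 0.09·87.0 + 0.09·69.0) / (0.09 + 0.46 + 0.09 + 0.09)
  = 48.6790 / 0.7300 = 66.684

66.684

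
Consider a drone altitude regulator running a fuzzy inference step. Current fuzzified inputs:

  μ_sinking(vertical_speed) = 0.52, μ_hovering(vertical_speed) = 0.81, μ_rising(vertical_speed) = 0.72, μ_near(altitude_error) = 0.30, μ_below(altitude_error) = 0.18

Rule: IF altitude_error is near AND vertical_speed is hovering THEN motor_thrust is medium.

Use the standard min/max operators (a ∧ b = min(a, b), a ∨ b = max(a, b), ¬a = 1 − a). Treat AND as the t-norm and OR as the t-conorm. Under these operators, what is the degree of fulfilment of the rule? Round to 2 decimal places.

firing strength: near=0.30, hovering=0.81; AND[min(a, b)] → w = 0.30

0.30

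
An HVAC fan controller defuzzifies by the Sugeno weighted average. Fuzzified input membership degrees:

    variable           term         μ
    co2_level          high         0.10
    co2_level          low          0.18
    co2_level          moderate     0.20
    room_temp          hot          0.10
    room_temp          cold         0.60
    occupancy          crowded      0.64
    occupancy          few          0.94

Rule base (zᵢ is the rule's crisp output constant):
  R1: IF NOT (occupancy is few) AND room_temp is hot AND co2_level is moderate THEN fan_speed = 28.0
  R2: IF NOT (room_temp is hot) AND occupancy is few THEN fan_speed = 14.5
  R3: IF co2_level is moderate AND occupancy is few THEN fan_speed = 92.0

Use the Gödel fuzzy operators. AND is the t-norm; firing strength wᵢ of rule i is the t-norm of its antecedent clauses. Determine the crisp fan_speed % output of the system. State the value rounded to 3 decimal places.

R1 (z=28.0): ¬few=1−0.94=0.06, hot=0.10, moderate=0.20; AND[min(a, b)] → w = 0.06
R2 (z=14.5): ¬hot=1−0.10=0.90, few=0.94; AND[min(a, b)] → w = 0.90
R3 (z=92.0): moderate=0.20, few=0.94; AND[min(a, b)] → w = 0.20
Weighted average = (0.06·28.0 + 0.90·14.5 + 0.20·92.0) / (0.06 + 0.90 + 0.20)
  = 33.1300 / 1.1600 = 28.560

28.560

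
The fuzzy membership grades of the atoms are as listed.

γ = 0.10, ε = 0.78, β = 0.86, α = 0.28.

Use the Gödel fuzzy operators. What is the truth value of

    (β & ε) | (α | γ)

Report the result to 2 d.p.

0.78

β & ε = min(a, b) on (0.86, 0.78) = 0.78
α | γ = max(a, b) on (0.28, 0.10) = 0.28
(β & ε) | (α | γ) = max(a, b) on (0.78, 0.28) = 0.78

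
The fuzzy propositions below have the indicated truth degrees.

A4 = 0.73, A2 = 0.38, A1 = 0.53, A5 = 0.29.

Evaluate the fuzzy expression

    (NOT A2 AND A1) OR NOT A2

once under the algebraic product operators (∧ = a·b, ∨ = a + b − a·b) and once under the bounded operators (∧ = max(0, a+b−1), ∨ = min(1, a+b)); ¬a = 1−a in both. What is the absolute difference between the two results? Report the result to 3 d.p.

Under algebraic product:
  NOT A2 = 1 − 0.3800 = 0.6200
  NOT A2 AND A1 = a·b on (0.6200, 0.5300) = 0.3286
  NOT A2 = 1 − 0.3800 = 0.6200
  (NOT A2 AND A1) OR NOT A2 = a + b − a·b on (0.3286, 0.6200) = 0.7449
  → value = 0.7449
Under bounded:
  NOT A2 = 1 − 0.38 = 0.62
  NOT A2 AND A1 = max(0, a+b−1) on (0.62, 0.53) = 0.15
  NOT A2 = 1 − 0.38 = 0.62
  (NOT A2 AND A1) OR NOT A2 = min(1, a+b) on (0.15, 0.62) = 0.77
  → value = 0.7700
|0.7449 − 0.7700| = 0.025

0.025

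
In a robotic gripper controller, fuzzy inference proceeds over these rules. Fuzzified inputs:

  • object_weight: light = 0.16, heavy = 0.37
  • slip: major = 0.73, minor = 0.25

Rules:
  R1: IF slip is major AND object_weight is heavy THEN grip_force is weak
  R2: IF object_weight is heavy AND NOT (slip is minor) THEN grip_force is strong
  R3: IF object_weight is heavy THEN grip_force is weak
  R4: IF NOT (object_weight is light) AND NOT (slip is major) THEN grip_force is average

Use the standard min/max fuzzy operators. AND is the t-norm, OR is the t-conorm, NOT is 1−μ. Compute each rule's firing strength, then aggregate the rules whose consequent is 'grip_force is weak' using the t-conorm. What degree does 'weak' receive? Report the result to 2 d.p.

R1: major=0.73, heavy=0.37; AND[min(a, b)] → w = 0.37
R2: heavy=0.37, ¬minor=1−0.25=0.75; AND[min(a, b)] → w = 0.37
R3: heavy=0.37 → w = 0.37
R4: ¬light=1−0.16=0.84, ¬major=1−0.73=0.27; AND[min(a, b)] → w = 0.27
Rules with consequent 'weak': {R1, R3} → strengths 0.37, 0.37
Aggregate via t-conorm [max(a, b)]: 0.37

0.37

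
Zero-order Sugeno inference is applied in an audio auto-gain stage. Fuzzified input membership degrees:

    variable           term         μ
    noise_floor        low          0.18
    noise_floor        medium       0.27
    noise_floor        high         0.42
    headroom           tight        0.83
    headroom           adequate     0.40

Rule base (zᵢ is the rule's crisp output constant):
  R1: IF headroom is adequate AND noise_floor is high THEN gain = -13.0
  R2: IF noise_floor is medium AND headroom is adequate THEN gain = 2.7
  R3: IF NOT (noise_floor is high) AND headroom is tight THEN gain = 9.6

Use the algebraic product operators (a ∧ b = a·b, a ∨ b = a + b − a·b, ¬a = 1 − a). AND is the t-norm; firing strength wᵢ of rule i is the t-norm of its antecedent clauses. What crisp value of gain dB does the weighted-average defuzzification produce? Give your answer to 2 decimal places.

R1 (z=-13.0): adequate=0.40, high=0.42; AND[a·b] → w = 0.1680
R2 (z=2.7): medium=0.27, adequate=0.40; AND[a·b] → w = 0.1080
R3 (z=9.6): ¬high=1−0.42=0.58, tight=0.83; AND[a·b] → w = 0.4814
Weighted average = (0.1680·-13.0 + 0.1080·2.7 + 0.4814·9.6) / (0.1680 + 0.1080 + 0.4814)
  = 2.7290 / 0.7574 = 3.60

3.60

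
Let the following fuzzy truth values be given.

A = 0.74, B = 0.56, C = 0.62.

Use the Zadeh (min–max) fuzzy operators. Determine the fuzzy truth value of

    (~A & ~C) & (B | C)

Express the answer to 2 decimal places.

0.26

~A = 1 − 0.74 = 0.26
~C = 1 − 0.62 = 0.38
~A & ~C = min(a, b) on (0.26, 0.38) = 0.26
B | C = max(a, b) on (0.56, 0.62) = 0.62
(~A & ~C) & (B | C) = min(a, b) on (0.26, 0.62) = 0.26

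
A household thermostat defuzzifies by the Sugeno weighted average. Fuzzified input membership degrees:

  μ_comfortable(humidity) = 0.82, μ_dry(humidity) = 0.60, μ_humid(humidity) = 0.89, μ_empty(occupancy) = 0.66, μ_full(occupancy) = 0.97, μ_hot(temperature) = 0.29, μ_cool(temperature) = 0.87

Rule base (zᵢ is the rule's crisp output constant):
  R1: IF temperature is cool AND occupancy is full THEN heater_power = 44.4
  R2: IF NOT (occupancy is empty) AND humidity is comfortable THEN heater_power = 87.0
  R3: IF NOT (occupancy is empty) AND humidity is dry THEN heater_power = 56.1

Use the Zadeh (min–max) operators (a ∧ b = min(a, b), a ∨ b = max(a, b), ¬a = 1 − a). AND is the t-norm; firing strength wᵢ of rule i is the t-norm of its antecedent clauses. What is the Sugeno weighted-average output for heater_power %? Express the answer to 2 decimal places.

56.31

R1 (z=44.4): cool=0.87, full=0.97; AND[min(a, b)] → w = 0.87
R2 (z=87.0): ¬empty=1−0.66=0.34, comfortable=0.82; AND[min(a, b)] → w = 0.34
R3 (z=56.1): ¬empty=1−0.66=0.34, dry=0.60; AND[min(a, b)] → w = 0.34
Weighted average = (0.87·44.4 + 0.34·87.0 + 0.34·56.1) / (0.87 + 0.34 + 0.34)
  = 87.2820 / 1.5500 = 56.31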